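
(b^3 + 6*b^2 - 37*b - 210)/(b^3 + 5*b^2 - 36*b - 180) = (b + 7)/(b + 6)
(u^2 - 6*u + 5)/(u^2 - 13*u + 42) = (u^2 - 6*u + 5)/(u^2 - 13*u + 42)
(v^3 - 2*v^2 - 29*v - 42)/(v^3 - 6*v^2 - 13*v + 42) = (v + 2)/(v - 2)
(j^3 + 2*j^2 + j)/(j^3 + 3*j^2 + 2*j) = (j + 1)/(j + 2)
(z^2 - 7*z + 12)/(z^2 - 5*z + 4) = (z - 3)/(z - 1)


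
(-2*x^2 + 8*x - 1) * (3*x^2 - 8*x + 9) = -6*x^4 + 40*x^3 - 85*x^2 + 80*x - 9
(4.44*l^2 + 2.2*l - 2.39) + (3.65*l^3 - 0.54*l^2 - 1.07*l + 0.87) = 3.65*l^3 + 3.9*l^2 + 1.13*l - 1.52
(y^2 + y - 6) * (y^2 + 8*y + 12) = y^4 + 9*y^3 + 14*y^2 - 36*y - 72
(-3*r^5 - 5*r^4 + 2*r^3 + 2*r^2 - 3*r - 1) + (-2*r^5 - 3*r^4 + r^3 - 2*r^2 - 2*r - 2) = -5*r^5 - 8*r^4 + 3*r^3 - 5*r - 3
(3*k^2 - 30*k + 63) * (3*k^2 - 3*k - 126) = 9*k^4 - 99*k^3 - 99*k^2 + 3591*k - 7938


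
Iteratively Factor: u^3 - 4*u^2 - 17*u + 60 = (u + 4)*(u^2 - 8*u + 15) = (u - 5)*(u + 4)*(u - 3)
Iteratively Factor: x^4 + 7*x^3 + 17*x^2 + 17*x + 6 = (x + 2)*(x^3 + 5*x^2 + 7*x + 3) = (x + 2)*(x + 3)*(x^2 + 2*x + 1) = (x + 1)*(x + 2)*(x + 3)*(x + 1)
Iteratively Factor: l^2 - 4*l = (l)*(l - 4)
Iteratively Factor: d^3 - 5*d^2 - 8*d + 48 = (d + 3)*(d^2 - 8*d + 16) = (d - 4)*(d + 3)*(d - 4)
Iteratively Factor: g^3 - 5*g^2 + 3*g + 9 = (g - 3)*(g^2 - 2*g - 3) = (g - 3)*(g + 1)*(g - 3)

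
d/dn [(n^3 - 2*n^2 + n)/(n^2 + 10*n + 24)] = (n^4 + 20*n^3 + 51*n^2 - 96*n + 24)/(n^4 + 20*n^3 + 148*n^2 + 480*n + 576)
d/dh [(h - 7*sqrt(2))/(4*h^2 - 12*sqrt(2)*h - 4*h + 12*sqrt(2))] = (h^2 - 3*sqrt(2)*h - h + (h - 7*sqrt(2))*(-2*h + 1 + 3*sqrt(2)) + 3*sqrt(2))/(4*(h^2 - 3*sqrt(2)*h - h + 3*sqrt(2))^2)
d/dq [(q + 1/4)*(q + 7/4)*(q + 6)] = 3*q^2 + 16*q + 199/16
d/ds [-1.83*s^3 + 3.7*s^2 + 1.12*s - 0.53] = -5.49*s^2 + 7.4*s + 1.12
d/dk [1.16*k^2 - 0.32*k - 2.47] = 2.32*k - 0.32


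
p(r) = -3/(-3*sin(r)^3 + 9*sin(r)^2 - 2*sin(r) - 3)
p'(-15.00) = 4.64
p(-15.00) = -1.02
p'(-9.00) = 156.54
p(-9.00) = 6.86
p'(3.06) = 0.18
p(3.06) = 0.97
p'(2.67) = -2.12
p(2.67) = 1.29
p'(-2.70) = 430.76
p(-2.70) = 11.23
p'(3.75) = 13.88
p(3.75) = -1.83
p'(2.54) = -4.08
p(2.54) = 1.67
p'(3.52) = 35.44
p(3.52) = 3.40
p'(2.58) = -3.31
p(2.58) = 1.53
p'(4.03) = 1.40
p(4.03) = -0.56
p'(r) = -3*(9*sin(r)^2*cos(r) - 18*sin(r)*cos(r) + 2*cos(r))/(-3*sin(r)^3 + 9*sin(r)^2 - 2*sin(r) - 3)^2 = 3*(-9*sin(r)^2 + 18*sin(r) - 2)*cos(r)/(3*sin(r)^3 - 9*sin(r)^2 + 2*sin(r) + 3)^2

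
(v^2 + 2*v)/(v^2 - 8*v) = (v + 2)/(v - 8)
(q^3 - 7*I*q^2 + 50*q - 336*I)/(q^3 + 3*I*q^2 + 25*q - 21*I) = (q^2 - 14*I*q - 48)/(q^2 - 4*I*q - 3)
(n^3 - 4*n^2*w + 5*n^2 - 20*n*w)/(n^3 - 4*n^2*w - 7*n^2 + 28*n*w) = (n + 5)/(n - 7)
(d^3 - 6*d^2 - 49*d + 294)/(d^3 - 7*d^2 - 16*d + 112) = (d^2 + d - 42)/(d^2 - 16)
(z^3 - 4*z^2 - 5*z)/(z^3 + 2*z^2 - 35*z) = (z + 1)/(z + 7)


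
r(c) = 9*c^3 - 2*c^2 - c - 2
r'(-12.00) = 3935.00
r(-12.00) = -15830.00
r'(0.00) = -1.00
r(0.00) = -2.00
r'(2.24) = 125.52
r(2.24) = 86.88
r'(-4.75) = 627.19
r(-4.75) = -1006.92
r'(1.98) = 96.93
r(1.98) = 58.04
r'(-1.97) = 111.66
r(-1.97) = -76.60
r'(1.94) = 92.86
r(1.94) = 54.25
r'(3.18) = 259.31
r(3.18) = 264.01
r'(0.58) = 5.76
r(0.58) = -1.50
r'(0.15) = -0.99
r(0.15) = -2.16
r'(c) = 27*c^2 - 4*c - 1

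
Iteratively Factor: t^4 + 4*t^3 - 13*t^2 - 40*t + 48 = (t + 4)*(t^3 - 13*t + 12) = (t - 1)*(t + 4)*(t^2 + t - 12) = (t - 1)*(t + 4)^2*(t - 3)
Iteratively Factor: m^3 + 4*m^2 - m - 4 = (m - 1)*(m^2 + 5*m + 4) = (m - 1)*(m + 4)*(m + 1)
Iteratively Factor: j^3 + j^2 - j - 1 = (j + 1)*(j^2 - 1) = (j - 1)*(j + 1)*(j + 1)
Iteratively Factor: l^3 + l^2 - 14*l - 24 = (l + 3)*(l^2 - 2*l - 8) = (l - 4)*(l + 3)*(l + 2)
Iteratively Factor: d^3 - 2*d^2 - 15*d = (d)*(d^2 - 2*d - 15) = d*(d - 5)*(d + 3)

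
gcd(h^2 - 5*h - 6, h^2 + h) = h + 1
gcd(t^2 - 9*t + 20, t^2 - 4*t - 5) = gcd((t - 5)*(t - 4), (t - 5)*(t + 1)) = t - 5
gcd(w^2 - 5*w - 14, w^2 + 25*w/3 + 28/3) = 1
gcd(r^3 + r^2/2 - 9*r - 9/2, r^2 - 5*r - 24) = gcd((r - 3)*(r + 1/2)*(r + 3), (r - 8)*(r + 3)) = r + 3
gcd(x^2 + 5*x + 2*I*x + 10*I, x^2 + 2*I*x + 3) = 1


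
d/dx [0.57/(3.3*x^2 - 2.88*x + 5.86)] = (1.6416 - 3.762*x)/(3.3*x^2 - 2.88*x + 5.86)^2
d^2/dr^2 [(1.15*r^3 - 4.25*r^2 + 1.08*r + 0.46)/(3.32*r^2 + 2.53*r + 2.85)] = (88.164454*r^3 + 321.455274*r^2 + 17.914386*r - 87.432142)/(36.594368*r^6 + 83.660016*r^5 + 157.994484*r^4 + 159.827437*r^3 + 135.627795*r^2 + 61.649775*r + 23.149125)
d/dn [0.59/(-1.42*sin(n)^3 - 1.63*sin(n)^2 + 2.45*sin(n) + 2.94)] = (2.5134*sin(n)^2 + 1.9234*sin(n) - 1.4455)*cos(n)/(1.42*sin(n)^3 + 1.63*sin(n)^2 - 2.45*sin(n) - 2.94)^2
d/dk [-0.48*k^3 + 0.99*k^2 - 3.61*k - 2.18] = -1.44*k^2 + 1.98*k - 3.61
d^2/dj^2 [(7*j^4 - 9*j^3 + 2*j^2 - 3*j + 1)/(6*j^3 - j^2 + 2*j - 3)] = 2*(-59*j^6 + 336*j^5 - 627*j^4 - 104*j^3 + 237*j^2 - 168*j + 1)/(216*j^9 - 108*j^8 + 234*j^7 - 397*j^6 + 186*j^5 - 237*j^4 + 206*j^3 - 63*j^2 + 54*j - 27)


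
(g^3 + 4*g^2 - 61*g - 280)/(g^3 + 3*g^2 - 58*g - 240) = (g + 7)/(g + 6)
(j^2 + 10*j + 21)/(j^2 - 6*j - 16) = (j^2 + 10*j + 21)/(j^2 - 6*j - 16)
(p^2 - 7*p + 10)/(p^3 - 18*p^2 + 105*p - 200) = (p - 2)/(p^2 - 13*p + 40)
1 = 1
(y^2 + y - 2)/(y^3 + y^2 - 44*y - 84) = (y - 1)/(y^2 - y - 42)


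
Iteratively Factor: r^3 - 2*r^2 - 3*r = (r)*(r^2 - 2*r - 3) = r*(r - 3)*(r + 1)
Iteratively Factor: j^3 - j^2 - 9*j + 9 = (j + 3)*(j^2 - 4*j + 3) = (j - 3)*(j + 3)*(j - 1)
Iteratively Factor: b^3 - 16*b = (b)*(b^2 - 16) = b*(b - 4)*(b + 4)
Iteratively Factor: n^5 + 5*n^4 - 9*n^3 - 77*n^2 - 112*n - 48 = (n + 1)*(n^4 + 4*n^3 - 13*n^2 - 64*n - 48) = (n + 1)*(n + 3)*(n^3 + n^2 - 16*n - 16) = (n + 1)^2*(n + 3)*(n^2 - 16) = (n - 4)*(n + 1)^2*(n + 3)*(n + 4)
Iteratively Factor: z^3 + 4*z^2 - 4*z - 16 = (z - 2)*(z^2 + 6*z + 8) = (z - 2)*(z + 2)*(z + 4)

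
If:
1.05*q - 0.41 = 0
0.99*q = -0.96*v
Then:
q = 0.39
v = -0.40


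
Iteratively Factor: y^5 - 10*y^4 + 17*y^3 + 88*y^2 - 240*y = (y)*(y^4 - 10*y^3 + 17*y^2 + 88*y - 240) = y*(y - 5)*(y^3 - 5*y^2 - 8*y + 48) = y*(y - 5)*(y + 3)*(y^2 - 8*y + 16) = y*(y - 5)*(y - 4)*(y + 3)*(y - 4)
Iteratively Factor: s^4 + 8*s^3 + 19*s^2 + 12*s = (s + 3)*(s^3 + 5*s^2 + 4*s) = s*(s + 3)*(s^2 + 5*s + 4) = s*(s + 1)*(s + 3)*(s + 4)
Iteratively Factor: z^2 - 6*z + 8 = (z - 4)*(z - 2)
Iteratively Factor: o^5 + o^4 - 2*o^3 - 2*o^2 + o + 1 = (o - 1)*(o^4 + 2*o^3 - 2*o - 1) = (o - 1)*(o + 1)*(o^3 + o^2 - o - 1) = (o - 1)*(o + 1)^2*(o^2 - 1) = (o - 1)^2*(o + 1)^2*(o + 1)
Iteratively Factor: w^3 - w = (w + 1)*(w^2 - w) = w*(w + 1)*(w - 1)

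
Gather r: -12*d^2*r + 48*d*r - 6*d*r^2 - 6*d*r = -6*d*r^2 + r*(-12*d^2 + 42*d)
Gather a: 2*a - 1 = 2*a - 1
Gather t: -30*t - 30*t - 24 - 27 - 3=-60*t - 54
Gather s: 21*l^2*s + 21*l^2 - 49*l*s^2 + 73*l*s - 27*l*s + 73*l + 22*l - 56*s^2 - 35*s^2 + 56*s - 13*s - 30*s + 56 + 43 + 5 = 21*l^2 + 95*l + s^2*(-49*l - 91) + s*(21*l^2 + 46*l + 13) + 104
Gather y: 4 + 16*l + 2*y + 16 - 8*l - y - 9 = 8*l + y + 11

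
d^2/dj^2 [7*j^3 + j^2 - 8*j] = 42*j + 2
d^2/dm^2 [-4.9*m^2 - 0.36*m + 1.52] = -9.80000000000000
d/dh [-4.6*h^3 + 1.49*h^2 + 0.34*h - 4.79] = -13.8*h^2 + 2.98*h + 0.34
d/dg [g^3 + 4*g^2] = g*(3*g + 8)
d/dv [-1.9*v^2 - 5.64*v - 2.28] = -3.8*v - 5.64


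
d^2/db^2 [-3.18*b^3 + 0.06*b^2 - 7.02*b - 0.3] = 0.12 - 19.08*b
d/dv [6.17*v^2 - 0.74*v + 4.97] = 12.34*v - 0.74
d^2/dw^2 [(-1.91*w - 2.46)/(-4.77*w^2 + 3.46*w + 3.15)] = ((-54.6642*w - 10.2512)*(-4.77*w^2 + 3.46*w + 3.15) - (1.91*w + 2.46)*(9.54*w - 3.46)*(19.08*w - 6.92))/(-4.77*w^2 + 3.46*w + 3.15)^3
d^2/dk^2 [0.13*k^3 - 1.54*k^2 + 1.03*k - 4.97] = 0.78*k - 3.08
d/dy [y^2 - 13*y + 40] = 2*y - 13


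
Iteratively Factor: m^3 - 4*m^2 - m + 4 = (m - 4)*(m^2 - 1) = (m - 4)*(m + 1)*(m - 1)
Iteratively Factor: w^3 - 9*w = (w + 3)*(w^2 - 3*w) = (w - 3)*(w + 3)*(w)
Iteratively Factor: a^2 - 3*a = (a - 3)*(a)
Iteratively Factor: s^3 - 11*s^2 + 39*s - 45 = (s - 3)*(s^2 - 8*s + 15) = (s - 3)^2*(s - 5)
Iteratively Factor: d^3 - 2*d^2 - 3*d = (d)*(d^2 - 2*d - 3) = d*(d + 1)*(d - 3)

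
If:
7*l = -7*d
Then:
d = -l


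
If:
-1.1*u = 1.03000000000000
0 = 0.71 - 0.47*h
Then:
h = 1.51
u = -0.94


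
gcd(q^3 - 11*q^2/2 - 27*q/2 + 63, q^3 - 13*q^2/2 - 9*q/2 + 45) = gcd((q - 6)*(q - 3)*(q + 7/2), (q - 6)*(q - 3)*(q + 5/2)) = q^2 - 9*q + 18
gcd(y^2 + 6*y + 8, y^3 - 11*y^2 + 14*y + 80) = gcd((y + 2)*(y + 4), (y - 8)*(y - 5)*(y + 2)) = y + 2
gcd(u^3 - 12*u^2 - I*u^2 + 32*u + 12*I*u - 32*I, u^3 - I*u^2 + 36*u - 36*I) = u - I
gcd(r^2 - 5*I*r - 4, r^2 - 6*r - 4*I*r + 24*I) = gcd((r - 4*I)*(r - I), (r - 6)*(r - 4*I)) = r - 4*I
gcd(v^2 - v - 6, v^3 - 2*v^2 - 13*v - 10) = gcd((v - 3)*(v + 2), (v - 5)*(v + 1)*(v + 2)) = v + 2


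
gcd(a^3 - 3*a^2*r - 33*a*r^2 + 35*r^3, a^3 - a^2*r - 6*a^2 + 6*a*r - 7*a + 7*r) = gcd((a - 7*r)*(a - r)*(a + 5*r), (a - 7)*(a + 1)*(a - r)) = -a + r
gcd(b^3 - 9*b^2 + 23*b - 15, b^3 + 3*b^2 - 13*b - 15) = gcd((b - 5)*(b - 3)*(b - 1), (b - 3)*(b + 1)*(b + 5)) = b - 3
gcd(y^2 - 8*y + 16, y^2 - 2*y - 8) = y - 4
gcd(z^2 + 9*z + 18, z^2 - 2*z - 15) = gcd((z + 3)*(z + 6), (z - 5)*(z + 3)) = z + 3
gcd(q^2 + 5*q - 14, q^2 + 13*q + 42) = q + 7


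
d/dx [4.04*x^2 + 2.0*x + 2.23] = 8.08*x + 2.0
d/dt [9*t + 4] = 9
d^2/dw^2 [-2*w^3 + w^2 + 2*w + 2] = 2 - 12*w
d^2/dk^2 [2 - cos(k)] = cos(k)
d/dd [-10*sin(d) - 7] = -10*cos(d)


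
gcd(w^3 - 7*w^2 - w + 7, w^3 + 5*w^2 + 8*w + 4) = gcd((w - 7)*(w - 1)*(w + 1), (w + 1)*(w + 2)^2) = w + 1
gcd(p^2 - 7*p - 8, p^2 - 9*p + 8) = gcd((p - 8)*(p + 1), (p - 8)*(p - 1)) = p - 8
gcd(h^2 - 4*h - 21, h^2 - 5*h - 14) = h - 7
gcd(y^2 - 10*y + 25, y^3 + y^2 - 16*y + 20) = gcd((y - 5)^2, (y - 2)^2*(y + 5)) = 1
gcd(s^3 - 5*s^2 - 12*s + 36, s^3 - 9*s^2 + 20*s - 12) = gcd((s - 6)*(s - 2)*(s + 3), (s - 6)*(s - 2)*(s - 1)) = s^2 - 8*s + 12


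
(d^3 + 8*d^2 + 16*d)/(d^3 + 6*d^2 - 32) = d/(d - 2)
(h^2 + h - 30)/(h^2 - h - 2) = (-h^2 - h + 30)/(-h^2 + h + 2)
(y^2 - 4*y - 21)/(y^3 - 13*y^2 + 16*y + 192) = (y - 7)/(y^2 - 16*y + 64)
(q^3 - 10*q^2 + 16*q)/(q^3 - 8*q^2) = (q - 2)/q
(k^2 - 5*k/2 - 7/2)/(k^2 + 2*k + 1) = (k - 7/2)/(k + 1)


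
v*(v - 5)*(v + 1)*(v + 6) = v^4 + 2*v^3 - 29*v^2 - 30*v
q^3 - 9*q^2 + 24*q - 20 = (q - 5)*(q - 2)^2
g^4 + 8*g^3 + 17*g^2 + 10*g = g*(g + 1)*(g + 2)*(g + 5)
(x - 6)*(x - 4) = x^2 - 10*x + 24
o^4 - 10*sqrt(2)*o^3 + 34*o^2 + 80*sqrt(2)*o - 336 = (o - 7*sqrt(2))*(o - 3*sqrt(2))*(o - 2*sqrt(2))*(o + 2*sqrt(2))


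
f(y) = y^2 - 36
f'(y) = 2*y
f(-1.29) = -34.34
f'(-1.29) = -2.58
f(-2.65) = -28.98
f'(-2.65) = -5.30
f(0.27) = -35.93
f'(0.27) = 0.54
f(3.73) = -22.09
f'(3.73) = 7.46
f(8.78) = 41.09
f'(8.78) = 17.56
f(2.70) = -28.71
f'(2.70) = 5.40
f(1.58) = -33.50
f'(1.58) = 3.16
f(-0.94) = -35.12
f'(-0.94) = -1.88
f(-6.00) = 0.00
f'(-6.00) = -12.00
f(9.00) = 45.00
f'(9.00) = 18.00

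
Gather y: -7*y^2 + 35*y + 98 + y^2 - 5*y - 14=-6*y^2 + 30*y + 84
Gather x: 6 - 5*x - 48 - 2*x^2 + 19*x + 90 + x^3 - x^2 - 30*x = x^3 - 3*x^2 - 16*x + 48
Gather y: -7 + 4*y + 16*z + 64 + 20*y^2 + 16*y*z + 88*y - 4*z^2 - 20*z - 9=20*y^2 + y*(16*z + 92) - 4*z^2 - 4*z + 48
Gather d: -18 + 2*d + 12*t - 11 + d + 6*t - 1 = 3*d + 18*t - 30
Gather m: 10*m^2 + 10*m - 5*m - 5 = 10*m^2 + 5*m - 5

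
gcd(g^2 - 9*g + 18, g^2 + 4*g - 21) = g - 3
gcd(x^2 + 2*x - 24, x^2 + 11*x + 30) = x + 6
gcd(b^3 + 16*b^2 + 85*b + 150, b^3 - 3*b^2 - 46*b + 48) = b + 6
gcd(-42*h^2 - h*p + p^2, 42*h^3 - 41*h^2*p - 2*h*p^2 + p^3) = -42*h^2 - h*p + p^2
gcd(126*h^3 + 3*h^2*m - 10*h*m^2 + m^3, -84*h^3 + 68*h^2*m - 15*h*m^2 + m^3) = 42*h^2 - 13*h*m + m^2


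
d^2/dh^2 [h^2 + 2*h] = 2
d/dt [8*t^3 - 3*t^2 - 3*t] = 24*t^2 - 6*t - 3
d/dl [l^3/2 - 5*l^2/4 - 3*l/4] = 3*l^2/2 - 5*l/2 - 3/4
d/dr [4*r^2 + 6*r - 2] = 8*r + 6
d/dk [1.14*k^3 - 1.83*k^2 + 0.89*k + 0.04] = 3.42*k^2 - 3.66*k + 0.89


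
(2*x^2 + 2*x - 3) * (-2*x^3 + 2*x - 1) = -4*x^5 - 4*x^4 + 10*x^3 + 2*x^2 - 8*x + 3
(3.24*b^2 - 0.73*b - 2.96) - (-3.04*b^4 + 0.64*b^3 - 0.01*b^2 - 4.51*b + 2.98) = 3.04*b^4 - 0.64*b^3 + 3.25*b^2 + 3.78*b - 5.94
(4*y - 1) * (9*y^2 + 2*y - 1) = 36*y^3 - y^2 - 6*y + 1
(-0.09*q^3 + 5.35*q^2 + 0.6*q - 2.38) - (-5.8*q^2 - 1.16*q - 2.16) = -0.09*q^3 + 11.15*q^2 + 1.76*q - 0.22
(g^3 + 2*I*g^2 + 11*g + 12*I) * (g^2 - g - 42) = g^5 - g^4 + 2*I*g^4 - 31*g^3 - 2*I*g^3 - 11*g^2 - 72*I*g^2 - 462*g - 12*I*g - 504*I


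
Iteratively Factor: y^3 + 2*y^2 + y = (y)*(y^2 + 2*y + 1) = y*(y + 1)*(y + 1)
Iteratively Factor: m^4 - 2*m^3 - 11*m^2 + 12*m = (m)*(m^3 - 2*m^2 - 11*m + 12) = m*(m + 3)*(m^2 - 5*m + 4) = m*(m - 4)*(m + 3)*(m - 1)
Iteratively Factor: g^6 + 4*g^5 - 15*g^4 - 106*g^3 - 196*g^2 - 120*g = (g + 3)*(g^5 + g^4 - 18*g^3 - 52*g^2 - 40*g) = (g + 2)*(g + 3)*(g^4 - g^3 - 16*g^2 - 20*g) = (g + 2)^2*(g + 3)*(g^3 - 3*g^2 - 10*g) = (g + 2)^3*(g + 3)*(g^2 - 5*g) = (g - 5)*(g + 2)^3*(g + 3)*(g)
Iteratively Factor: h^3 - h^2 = (h - 1)*(h^2) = h*(h - 1)*(h)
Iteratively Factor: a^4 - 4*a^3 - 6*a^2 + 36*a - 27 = (a + 3)*(a^3 - 7*a^2 + 15*a - 9) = (a - 1)*(a + 3)*(a^2 - 6*a + 9) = (a - 3)*(a - 1)*(a + 3)*(a - 3)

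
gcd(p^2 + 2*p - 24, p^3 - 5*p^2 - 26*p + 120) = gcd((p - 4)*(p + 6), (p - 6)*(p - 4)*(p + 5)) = p - 4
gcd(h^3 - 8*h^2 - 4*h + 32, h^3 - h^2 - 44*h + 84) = h - 2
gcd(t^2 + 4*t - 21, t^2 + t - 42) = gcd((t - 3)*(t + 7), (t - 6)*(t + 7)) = t + 7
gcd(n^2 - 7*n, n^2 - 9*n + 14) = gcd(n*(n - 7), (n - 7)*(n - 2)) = n - 7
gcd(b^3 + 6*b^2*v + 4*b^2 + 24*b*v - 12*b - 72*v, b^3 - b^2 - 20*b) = 1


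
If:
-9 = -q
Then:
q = 9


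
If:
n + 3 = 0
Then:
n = -3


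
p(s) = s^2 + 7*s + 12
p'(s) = 2*s + 7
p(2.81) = 39.57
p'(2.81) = 12.62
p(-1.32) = 4.50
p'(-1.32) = 4.36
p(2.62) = 37.20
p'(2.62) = 12.24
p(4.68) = 66.66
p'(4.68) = 16.36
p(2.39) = 34.44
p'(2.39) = 11.78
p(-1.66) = 3.14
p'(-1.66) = 3.68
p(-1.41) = 4.12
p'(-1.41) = 4.18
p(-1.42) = 4.08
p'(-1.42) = 4.16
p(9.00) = 156.00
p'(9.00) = 25.00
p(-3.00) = 0.00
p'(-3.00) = 1.00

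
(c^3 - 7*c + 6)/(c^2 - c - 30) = (-c^3 + 7*c - 6)/(-c^2 + c + 30)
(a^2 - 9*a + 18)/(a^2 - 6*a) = (a - 3)/a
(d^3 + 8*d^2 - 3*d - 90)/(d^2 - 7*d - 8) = (-d^3 - 8*d^2 + 3*d + 90)/(-d^2 + 7*d + 8)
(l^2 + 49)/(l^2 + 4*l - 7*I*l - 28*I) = (l + 7*I)/(l + 4)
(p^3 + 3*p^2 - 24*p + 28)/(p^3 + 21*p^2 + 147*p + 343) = (p^2 - 4*p + 4)/(p^2 + 14*p + 49)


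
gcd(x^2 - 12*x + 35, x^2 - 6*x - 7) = x - 7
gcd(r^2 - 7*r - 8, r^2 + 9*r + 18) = 1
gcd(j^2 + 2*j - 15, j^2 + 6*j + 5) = j + 5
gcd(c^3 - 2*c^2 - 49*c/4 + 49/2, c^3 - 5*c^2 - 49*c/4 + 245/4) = c^2 - 49/4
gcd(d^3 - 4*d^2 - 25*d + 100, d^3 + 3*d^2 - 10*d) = d + 5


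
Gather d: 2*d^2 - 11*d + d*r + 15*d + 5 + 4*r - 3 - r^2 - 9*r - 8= 2*d^2 + d*(r + 4) - r^2 - 5*r - 6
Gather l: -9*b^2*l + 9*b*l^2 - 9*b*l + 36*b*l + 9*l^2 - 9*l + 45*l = l^2*(9*b + 9) + l*(-9*b^2 + 27*b + 36)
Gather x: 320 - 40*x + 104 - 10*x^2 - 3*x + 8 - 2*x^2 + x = -12*x^2 - 42*x + 432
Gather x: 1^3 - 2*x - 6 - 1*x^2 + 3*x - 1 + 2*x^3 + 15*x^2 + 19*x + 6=2*x^3 + 14*x^2 + 20*x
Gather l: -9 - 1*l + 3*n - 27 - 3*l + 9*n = -4*l + 12*n - 36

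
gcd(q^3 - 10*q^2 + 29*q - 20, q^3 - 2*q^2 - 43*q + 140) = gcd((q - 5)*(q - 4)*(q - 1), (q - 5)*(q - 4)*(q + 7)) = q^2 - 9*q + 20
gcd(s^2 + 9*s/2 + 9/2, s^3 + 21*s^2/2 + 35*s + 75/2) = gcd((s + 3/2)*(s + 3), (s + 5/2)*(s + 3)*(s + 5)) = s + 3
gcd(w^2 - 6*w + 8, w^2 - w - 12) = w - 4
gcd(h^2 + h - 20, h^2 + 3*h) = 1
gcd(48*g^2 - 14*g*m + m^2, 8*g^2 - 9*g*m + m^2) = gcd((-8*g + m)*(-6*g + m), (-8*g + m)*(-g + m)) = 8*g - m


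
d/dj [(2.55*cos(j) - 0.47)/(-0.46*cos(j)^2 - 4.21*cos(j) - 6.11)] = (-1.173*cos(j)^2 + 0.432399999999999*cos(j) + 17.5592)*sin(j)/(0.2116*cos(j)^4 + 3.8732*cos(j)^3 + 23.3453*cos(j)^2 + 51.4462*cos(j) + 37.3321)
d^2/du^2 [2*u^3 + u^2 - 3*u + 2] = 12*u + 2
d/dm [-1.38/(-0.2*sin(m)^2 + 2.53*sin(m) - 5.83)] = (3.4914 - 0.552*sin(m))*cos(m)/(0.2*sin(m)^2 - 2.53*sin(m) + 5.83)^2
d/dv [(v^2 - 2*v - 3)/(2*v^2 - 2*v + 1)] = 2*(v^2 + 7*v - 4)/(4*v^4 - 8*v^3 + 8*v^2 - 4*v + 1)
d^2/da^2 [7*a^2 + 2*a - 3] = 14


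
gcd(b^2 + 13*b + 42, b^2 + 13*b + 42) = b^2 + 13*b + 42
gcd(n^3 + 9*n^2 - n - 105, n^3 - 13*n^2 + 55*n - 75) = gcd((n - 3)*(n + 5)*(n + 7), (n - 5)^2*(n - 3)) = n - 3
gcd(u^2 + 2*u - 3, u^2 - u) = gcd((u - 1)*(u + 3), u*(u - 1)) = u - 1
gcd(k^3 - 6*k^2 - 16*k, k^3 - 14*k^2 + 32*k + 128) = k^2 - 6*k - 16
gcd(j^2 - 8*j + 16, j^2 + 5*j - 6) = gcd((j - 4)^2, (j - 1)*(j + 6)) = 1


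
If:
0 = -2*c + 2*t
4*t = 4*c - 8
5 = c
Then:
No Solution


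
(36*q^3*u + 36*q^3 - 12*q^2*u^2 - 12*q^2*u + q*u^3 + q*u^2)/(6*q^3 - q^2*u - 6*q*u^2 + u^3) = q*(6*q*u + 6*q - u^2 - u)/(q^2 - u^2)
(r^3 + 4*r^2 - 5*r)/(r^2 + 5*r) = r - 1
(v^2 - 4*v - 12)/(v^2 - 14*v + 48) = (v + 2)/(v - 8)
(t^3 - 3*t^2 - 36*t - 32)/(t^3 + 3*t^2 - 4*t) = (t^2 - 7*t - 8)/(t*(t - 1))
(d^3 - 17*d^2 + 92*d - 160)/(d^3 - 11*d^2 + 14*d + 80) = (d - 4)/(d + 2)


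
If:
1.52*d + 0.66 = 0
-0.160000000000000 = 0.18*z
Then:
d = -0.43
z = -0.89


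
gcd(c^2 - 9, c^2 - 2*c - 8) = 1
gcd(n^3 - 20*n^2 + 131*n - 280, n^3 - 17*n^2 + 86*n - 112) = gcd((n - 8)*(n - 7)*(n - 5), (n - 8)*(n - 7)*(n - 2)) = n^2 - 15*n + 56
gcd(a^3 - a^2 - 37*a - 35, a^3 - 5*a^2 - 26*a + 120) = a + 5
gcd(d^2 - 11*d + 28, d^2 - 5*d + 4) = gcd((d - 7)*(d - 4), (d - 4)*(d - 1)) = d - 4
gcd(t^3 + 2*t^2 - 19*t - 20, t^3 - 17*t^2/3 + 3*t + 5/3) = 1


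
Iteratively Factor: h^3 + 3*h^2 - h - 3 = (h + 3)*(h^2 - 1) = (h - 1)*(h + 3)*(h + 1)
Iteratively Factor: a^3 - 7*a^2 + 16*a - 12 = (a - 2)*(a^2 - 5*a + 6) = (a - 2)^2*(a - 3)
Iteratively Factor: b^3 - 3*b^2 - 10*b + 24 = (b - 4)*(b^2 + b - 6) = (b - 4)*(b - 2)*(b + 3)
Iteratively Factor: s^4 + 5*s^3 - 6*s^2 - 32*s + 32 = (s + 4)*(s^3 + s^2 - 10*s + 8) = (s + 4)^2*(s^2 - 3*s + 2) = (s - 1)*(s + 4)^2*(s - 2)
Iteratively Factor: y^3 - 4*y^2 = (y)*(y^2 - 4*y) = y^2*(y - 4)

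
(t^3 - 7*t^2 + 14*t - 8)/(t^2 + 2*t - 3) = (t^2 - 6*t + 8)/(t + 3)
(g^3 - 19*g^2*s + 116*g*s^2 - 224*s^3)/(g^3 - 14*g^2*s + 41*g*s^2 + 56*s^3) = (g - 4*s)/(g + s)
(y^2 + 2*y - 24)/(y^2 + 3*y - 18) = (y - 4)/(y - 3)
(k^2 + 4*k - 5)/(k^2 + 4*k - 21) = (k^2 + 4*k - 5)/(k^2 + 4*k - 21)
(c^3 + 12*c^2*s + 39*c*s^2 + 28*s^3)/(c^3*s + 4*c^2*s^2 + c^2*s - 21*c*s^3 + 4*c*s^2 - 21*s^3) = (-c^2 - 5*c*s - 4*s^2)/(s*(-c^2 + 3*c*s - c + 3*s))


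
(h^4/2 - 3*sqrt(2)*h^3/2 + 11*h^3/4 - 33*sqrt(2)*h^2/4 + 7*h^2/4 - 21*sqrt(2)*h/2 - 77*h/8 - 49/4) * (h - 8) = h^5/2 - 3*sqrt(2)*h^4/2 - 5*h^4/4 - 81*h^3/4 + 15*sqrt(2)*h^3/4 - 189*h^2/8 + 111*sqrt(2)*h^2/2 + 259*h/4 + 84*sqrt(2)*h + 98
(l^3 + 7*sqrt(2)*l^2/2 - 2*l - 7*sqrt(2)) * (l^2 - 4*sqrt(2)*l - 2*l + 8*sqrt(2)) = l^5 - 2*l^4 - sqrt(2)*l^4/2 - 30*l^3 + sqrt(2)*l^3 + sqrt(2)*l^2 + 60*l^2 - 2*sqrt(2)*l + 56*l - 112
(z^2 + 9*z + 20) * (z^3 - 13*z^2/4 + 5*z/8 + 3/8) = z^5 + 23*z^4/4 - 69*z^3/8 - 59*z^2 + 127*z/8 + 15/2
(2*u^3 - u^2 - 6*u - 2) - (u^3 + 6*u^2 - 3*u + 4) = u^3 - 7*u^2 - 3*u - 6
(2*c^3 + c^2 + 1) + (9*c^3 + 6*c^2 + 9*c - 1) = 11*c^3 + 7*c^2 + 9*c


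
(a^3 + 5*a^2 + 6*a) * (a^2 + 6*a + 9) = a^5 + 11*a^4 + 45*a^3 + 81*a^2 + 54*a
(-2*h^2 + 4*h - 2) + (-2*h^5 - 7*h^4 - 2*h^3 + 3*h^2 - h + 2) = -2*h^5 - 7*h^4 - 2*h^3 + h^2 + 3*h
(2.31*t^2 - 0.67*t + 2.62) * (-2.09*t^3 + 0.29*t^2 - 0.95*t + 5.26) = -4.8279*t^5 + 2.0702*t^4 - 7.8646*t^3 + 13.5469*t^2 - 6.0132*t + 13.7812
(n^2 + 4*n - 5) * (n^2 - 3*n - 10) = n^4 + n^3 - 27*n^2 - 25*n + 50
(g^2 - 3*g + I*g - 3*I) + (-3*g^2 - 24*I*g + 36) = -2*g^2 - 3*g - 23*I*g + 36 - 3*I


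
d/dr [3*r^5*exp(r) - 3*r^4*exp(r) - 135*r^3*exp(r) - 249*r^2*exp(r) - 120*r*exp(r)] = 3*(r^5 + 4*r^4 - 49*r^3 - 218*r^2 - 206*r - 40)*exp(r)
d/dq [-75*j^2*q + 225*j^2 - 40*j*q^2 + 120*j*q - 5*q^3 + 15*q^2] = -75*j^2 - 80*j*q + 120*j - 15*q^2 + 30*q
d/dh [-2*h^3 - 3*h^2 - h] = -6*h^2 - 6*h - 1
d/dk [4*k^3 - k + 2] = 12*k^2 - 1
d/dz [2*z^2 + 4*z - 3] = 4*z + 4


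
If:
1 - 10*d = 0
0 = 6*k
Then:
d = 1/10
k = 0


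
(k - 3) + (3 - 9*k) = -8*k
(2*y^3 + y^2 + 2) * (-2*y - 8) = -4*y^4 - 18*y^3 - 8*y^2 - 4*y - 16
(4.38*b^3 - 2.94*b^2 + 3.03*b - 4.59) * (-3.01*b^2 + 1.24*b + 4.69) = -13.1838*b^5 + 14.2806*b^4 + 7.7763*b^3 + 3.7845*b^2 + 8.5191*b - 21.5271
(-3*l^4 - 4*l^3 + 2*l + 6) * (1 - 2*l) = 6*l^5 + 5*l^4 - 4*l^3 - 4*l^2 - 10*l + 6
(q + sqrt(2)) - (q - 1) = 1 + sqrt(2)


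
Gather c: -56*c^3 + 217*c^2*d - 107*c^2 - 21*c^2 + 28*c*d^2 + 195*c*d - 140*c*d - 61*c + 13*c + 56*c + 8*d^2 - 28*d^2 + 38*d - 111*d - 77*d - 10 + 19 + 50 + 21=-56*c^3 + c^2*(217*d - 128) + c*(28*d^2 + 55*d + 8) - 20*d^2 - 150*d + 80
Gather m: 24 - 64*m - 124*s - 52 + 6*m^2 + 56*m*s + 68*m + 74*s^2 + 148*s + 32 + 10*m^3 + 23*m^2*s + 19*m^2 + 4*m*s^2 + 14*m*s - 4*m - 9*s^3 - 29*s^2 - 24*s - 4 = 10*m^3 + m^2*(23*s + 25) + m*(4*s^2 + 70*s) - 9*s^3 + 45*s^2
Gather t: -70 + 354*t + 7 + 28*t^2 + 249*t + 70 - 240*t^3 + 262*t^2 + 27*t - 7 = -240*t^3 + 290*t^2 + 630*t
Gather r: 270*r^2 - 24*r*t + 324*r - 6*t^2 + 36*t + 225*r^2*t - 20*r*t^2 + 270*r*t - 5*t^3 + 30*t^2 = r^2*(225*t + 270) + r*(-20*t^2 + 246*t + 324) - 5*t^3 + 24*t^2 + 36*t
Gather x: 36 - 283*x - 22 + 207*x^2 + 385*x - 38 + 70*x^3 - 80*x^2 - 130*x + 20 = 70*x^3 + 127*x^2 - 28*x - 4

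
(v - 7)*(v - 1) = v^2 - 8*v + 7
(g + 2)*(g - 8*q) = g^2 - 8*g*q + 2*g - 16*q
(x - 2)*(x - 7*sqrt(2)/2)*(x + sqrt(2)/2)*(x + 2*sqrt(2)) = x^4 - 2*x^3 - sqrt(2)*x^3 - 31*x^2/2 + 2*sqrt(2)*x^2 - 7*sqrt(2)*x + 31*x + 14*sqrt(2)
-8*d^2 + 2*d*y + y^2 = (-2*d + y)*(4*d + y)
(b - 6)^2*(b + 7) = b^3 - 5*b^2 - 48*b + 252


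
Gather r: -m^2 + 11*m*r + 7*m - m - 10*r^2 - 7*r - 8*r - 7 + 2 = -m^2 + 6*m - 10*r^2 + r*(11*m - 15) - 5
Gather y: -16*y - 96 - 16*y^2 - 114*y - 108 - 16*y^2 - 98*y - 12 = -32*y^2 - 228*y - 216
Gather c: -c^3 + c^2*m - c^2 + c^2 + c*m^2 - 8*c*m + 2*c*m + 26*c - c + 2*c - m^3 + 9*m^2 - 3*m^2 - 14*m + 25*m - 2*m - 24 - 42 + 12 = -c^3 + c^2*m + c*(m^2 - 6*m + 27) - m^3 + 6*m^2 + 9*m - 54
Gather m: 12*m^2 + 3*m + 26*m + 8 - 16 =12*m^2 + 29*m - 8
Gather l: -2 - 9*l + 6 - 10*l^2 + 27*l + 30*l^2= 20*l^2 + 18*l + 4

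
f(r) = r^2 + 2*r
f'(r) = 2*r + 2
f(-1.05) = -1.00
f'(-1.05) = -0.10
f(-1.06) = -1.00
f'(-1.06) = -0.12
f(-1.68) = -0.54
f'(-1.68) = -1.36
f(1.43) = 4.90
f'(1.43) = 4.86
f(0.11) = 0.23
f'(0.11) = 2.22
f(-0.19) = -0.34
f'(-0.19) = 1.62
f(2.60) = 11.96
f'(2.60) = 7.20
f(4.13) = 25.32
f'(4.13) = 10.26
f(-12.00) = 120.00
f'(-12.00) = -22.00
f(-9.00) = 63.00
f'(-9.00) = -16.00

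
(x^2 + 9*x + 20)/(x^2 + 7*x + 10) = (x + 4)/(x + 2)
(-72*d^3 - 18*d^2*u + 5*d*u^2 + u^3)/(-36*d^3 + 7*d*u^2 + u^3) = (-4*d + u)/(-2*d + u)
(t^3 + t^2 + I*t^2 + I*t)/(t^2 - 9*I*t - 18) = t*(t^2 + t*(1 + I) + I)/(t^2 - 9*I*t - 18)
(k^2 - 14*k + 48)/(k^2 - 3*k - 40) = (k - 6)/(k + 5)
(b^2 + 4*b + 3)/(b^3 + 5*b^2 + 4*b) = (b + 3)/(b*(b + 4))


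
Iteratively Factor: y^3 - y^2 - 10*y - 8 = (y - 4)*(y^2 + 3*y + 2) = (y - 4)*(y + 1)*(y + 2)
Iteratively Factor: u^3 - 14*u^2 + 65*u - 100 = (u - 4)*(u^2 - 10*u + 25) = (u - 5)*(u - 4)*(u - 5)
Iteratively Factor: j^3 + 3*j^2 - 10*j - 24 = (j - 3)*(j^2 + 6*j + 8) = (j - 3)*(j + 2)*(j + 4)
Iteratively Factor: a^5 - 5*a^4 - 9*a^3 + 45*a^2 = (a)*(a^4 - 5*a^3 - 9*a^2 + 45*a) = a*(a + 3)*(a^3 - 8*a^2 + 15*a) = a^2*(a + 3)*(a^2 - 8*a + 15) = a^2*(a - 3)*(a + 3)*(a - 5)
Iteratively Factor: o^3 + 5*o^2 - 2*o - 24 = (o + 3)*(o^2 + 2*o - 8) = (o - 2)*(o + 3)*(o + 4)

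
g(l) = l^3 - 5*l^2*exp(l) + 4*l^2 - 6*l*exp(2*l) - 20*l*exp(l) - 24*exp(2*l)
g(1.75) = -1414.40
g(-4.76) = -17.37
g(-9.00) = -405.03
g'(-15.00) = 555.00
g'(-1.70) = -3.03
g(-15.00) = -2475.00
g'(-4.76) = 29.97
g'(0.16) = -104.91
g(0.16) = -38.17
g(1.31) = -557.41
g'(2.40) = -11356.18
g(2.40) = -5475.72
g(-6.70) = -121.31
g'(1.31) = -1193.60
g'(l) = -5*l^2*exp(l) + 3*l^2 - 12*l*exp(2*l) - 30*l*exp(l) + 8*l - 54*exp(2*l) - 20*exp(l)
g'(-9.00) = 170.98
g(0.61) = -117.85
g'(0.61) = -275.62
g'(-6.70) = 81.02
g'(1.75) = -2965.80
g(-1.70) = 9.76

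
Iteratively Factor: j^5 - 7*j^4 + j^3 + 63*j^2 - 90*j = (j - 3)*(j^4 - 4*j^3 - 11*j^2 + 30*j) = (j - 3)*(j - 2)*(j^3 - 2*j^2 - 15*j) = (j - 3)*(j - 2)*(j + 3)*(j^2 - 5*j) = j*(j - 3)*(j - 2)*(j + 3)*(j - 5)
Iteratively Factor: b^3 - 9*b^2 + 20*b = (b)*(b^2 - 9*b + 20) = b*(b - 5)*(b - 4)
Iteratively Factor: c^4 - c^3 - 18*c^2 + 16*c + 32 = (c - 2)*(c^3 + c^2 - 16*c - 16) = (c - 4)*(c - 2)*(c^2 + 5*c + 4) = (c - 4)*(c - 2)*(c + 1)*(c + 4)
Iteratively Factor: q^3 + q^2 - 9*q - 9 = (q - 3)*(q^2 + 4*q + 3) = (q - 3)*(q + 3)*(q + 1)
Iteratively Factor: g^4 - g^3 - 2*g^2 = (g)*(g^3 - g^2 - 2*g) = g^2*(g^2 - g - 2) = g^2*(g + 1)*(g - 2)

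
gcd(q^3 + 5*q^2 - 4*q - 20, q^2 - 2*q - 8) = q + 2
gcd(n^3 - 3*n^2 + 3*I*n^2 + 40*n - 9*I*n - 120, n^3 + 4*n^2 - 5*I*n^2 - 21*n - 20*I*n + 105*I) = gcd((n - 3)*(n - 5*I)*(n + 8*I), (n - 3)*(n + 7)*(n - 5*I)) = n^2 + n*(-3 - 5*I) + 15*I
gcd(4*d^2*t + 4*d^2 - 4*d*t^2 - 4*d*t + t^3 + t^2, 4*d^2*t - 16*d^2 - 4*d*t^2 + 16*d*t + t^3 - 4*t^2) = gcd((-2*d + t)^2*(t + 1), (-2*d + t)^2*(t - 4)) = 4*d^2 - 4*d*t + t^2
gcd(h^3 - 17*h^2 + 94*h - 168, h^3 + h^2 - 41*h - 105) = h - 7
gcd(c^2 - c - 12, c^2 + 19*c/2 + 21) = 1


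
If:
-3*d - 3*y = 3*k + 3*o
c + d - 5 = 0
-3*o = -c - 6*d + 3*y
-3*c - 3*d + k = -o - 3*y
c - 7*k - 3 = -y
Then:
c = 672/109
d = -127/109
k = 157/109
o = -784/109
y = 754/109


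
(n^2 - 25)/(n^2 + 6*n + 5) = (n - 5)/(n + 1)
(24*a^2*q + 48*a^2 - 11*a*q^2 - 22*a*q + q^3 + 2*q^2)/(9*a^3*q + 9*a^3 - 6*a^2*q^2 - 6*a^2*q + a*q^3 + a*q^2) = (-8*a*q - 16*a + q^2 + 2*q)/(a*(-3*a*q - 3*a + q^2 + q))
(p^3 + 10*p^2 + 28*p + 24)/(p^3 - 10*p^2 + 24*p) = (p^3 + 10*p^2 + 28*p + 24)/(p*(p^2 - 10*p + 24))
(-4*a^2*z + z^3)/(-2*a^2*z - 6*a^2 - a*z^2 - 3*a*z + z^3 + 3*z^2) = z*(2*a + z)/(a*z + 3*a + z^2 + 3*z)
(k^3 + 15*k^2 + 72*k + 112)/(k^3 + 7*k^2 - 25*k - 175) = (k^2 + 8*k + 16)/(k^2 - 25)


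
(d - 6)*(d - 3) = d^2 - 9*d + 18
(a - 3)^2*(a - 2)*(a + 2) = a^4 - 6*a^3 + 5*a^2 + 24*a - 36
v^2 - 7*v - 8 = (v - 8)*(v + 1)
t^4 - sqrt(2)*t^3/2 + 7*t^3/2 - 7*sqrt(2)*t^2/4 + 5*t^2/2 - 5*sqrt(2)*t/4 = t*(t + 1)*(t + 5/2)*(t - sqrt(2)/2)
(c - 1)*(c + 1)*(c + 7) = c^3 + 7*c^2 - c - 7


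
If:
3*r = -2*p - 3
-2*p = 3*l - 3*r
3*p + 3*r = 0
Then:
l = -5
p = 3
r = -3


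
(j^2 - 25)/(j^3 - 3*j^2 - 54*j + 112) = (j^2 - 25)/(j^3 - 3*j^2 - 54*j + 112)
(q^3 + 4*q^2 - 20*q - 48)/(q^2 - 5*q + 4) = (q^2 + 8*q + 12)/(q - 1)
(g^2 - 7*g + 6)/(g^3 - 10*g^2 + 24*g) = (g - 1)/(g*(g - 4))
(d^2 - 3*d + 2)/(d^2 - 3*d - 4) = (-d^2 + 3*d - 2)/(-d^2 + 3*d + 4)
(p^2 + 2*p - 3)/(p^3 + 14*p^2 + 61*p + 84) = (p - 1)/(p^2 + 11*p + 28)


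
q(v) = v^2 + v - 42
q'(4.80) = 10.60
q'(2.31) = 5.62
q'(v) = 2*v + 1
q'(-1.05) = -1.10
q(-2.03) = -39.91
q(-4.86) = -23.24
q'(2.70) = 6.40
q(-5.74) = -14.79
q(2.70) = -32.01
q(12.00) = 114.00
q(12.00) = 114.00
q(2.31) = -34.35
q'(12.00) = 25.00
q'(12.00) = 25.00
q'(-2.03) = -3.06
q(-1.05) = -41.95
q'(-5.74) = -10.48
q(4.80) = -14.16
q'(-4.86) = -8.72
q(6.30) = 3.99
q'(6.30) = 13.60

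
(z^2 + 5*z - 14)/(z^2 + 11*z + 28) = (z - 2)/(z + 4)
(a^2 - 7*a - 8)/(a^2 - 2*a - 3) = (a - 8)/(a - 3)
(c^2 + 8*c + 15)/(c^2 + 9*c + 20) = (c + 3)/(c + 4)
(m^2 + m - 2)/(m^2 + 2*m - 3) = (m + 2)/(m + 3)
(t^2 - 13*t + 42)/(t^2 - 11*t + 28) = (t - 6)/(t - 4)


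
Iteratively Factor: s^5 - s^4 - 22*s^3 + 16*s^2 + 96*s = (s + 4)*(s^4 - 5*s^3 - 2*s^2 + 24*s) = (s - 3)*(s + 4)*(s^3 - 2*s^2 - 8*s) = s*(s - 3)*(s + 4)*(s^2 - 2*s - 8) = s*(s - 4)*(s - 3)*(s + 4)*(s + 2)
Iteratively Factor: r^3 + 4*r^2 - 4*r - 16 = (r + 2)*(r^2 + 2*r - 8) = (r + 2)*(r + 4)*(r - 2)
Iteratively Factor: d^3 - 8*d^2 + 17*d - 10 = (d - 1)*(d^2 - 7*d + 10) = (d - 5)*(d - 1)*(d - 2)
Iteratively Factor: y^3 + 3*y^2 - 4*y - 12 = (y + 2)*(y^2 + y - 6) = (y + 2)*(y + 3)*(y - 2)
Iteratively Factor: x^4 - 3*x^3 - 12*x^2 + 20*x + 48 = (x + 2)*(x^3 - 5*x^2 - 2*x + 24) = (x - 4)*(x + 2)*(x^2 - x - 6) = (x - 4)*(x + 2)^2*(x - 3)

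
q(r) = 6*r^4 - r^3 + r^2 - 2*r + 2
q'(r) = 24*r^3 - 3*r^2 + 2*r - 2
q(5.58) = 5665.09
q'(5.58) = 4085.54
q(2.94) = 427.62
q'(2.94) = 587.84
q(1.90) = 73.14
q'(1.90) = 155.59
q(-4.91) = 3641.50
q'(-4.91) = -2925.04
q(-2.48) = 255.33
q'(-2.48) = -391.48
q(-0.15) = 2.33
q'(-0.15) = -2.45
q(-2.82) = 417.46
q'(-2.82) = -569.72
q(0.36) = 1.46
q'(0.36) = -0.55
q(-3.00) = 530.00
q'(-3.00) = -683.00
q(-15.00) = 307382.00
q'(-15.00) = -81707.00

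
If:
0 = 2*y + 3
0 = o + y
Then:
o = 3/2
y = -3/2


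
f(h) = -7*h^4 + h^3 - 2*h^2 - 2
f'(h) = -28*h^3 + 3*h^2 - 4*h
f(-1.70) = -71.16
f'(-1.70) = 153.03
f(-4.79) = -3842.81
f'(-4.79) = 3165.25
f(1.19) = -17.18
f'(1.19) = -47.70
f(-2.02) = -134.95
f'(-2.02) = 251.11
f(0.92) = -7.93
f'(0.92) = -22.94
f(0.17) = -2.06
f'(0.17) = -0.73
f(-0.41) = -2.60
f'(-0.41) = 4.07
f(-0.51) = -3.13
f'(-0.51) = 6.53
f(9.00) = -45362.00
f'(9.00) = -20205.00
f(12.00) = -143714.00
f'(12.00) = -48000.00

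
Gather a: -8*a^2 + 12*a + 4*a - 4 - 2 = -8*a^2 + 16*a - 6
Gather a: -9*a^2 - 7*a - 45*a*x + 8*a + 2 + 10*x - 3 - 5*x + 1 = -9*a^2 + a*(1 - 45*x) + 5*x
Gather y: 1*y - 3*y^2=-3*y^2 + y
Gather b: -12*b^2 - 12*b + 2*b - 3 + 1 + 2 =-12*b^2 - 10*b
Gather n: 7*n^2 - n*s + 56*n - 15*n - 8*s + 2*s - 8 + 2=7*n^2 + n*(41 - s) - 6*s - 6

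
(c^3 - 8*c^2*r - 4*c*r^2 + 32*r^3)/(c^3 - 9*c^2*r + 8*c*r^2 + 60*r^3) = (c^2 - 10*c*r + 16*r^2)/(c^2 - 11*c*r + 30*r^2)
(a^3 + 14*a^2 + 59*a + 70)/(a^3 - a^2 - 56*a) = (a^2 + 7*a + 10)/(a*(a - 8))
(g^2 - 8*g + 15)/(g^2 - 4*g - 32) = (-g^2 + 8*g - 15)/(-g^2 + 4*g + 32)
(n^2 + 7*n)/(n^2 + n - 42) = n/(n - 6)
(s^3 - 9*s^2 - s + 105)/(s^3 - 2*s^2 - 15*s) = (s - 7)/s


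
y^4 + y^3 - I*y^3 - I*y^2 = y^2*(y + 1)*(y - I)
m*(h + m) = h*m + m^2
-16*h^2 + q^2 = (-4*h + q)*(4*h + q)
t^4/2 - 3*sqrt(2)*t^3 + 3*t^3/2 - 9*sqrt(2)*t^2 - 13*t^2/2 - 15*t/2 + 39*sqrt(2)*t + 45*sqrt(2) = (t/2 + 1/2)*(t - 3)*(t + 5)*(t - 6*sqrt(2))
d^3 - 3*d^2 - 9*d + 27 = (d - 3)^2*(d + 3)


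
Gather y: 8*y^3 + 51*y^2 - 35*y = 8*y^3 + 51*y^2 - 35*y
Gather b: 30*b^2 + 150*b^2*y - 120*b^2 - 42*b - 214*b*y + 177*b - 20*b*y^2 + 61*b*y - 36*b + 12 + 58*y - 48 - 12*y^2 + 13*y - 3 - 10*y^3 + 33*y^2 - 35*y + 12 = b^2*(150*y - 90) + b*(-20*y^2 - 153*y + 99) - 10*y^3 + 21*y^2 + 36*y - 27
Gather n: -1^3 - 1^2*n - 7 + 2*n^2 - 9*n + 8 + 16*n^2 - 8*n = 18*n^2 - 18*n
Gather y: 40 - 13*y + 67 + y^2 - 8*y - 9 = y^2 - 21*y + 98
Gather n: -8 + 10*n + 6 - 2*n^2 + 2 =-2*n^2 + 10*n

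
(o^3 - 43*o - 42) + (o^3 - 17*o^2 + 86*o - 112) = 2*o^3 - 17*o^2 + 43*o - 154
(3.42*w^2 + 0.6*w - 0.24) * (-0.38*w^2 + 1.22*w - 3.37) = -1.2996*w^4 + 3.9444*w^3 - 10.7022*w^2 - 2.3148*w + 0.8088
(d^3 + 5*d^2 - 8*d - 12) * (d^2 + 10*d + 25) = d^5 + 15*d^4 + 67*d^3 + 33*d^2 - 320*d - 300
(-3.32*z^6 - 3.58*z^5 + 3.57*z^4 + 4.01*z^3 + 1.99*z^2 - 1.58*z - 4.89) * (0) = 0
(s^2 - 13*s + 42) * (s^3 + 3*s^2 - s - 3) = s^5 - 10*s^4 + 2*s^3 + 136*s^2 - 3*s - 126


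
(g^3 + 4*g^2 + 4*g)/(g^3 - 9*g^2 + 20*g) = (g^2 + 4*g + 4)/(g^2 - 9*g + 20)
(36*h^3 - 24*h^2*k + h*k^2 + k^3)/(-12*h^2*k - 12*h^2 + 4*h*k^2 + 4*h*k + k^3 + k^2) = (-3*h + k)/(k + 1)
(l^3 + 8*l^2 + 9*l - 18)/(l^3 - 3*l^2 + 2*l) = (l^2 + 9*l + 18)/(l*(l - 2))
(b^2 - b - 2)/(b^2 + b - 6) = (b + 1)/(b + 3)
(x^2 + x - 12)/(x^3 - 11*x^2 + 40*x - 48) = (x + 4)/(x^2 - 8*x + 16)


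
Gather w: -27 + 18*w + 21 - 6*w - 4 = 12*w - 10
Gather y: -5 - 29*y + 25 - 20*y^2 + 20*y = -20*y^2 - 9*y + 20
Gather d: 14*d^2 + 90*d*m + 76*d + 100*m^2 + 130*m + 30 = 14*d^2 + d*(90*m + 76) + 100*m^2 + 130*m + 30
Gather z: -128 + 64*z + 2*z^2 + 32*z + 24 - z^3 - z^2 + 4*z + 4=-z^3 + z^2 + 100*z - 100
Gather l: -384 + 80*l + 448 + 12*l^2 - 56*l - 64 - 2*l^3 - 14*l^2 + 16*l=-2*l^3 - 2*l^2 + 40*l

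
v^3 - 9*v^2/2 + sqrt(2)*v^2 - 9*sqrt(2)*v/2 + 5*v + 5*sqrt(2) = (v - 5/2)*(v - 2)*(v + sqrt(2))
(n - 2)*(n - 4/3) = n^2 - 10*n/3 + 8/3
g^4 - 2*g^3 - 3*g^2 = g^2*(g - 3)*(g + 1)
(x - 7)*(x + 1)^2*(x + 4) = x^4 - x^3 - 33*x^2 - 59*x - 28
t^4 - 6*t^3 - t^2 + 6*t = t*(t - 6)*(t - 1)*(t + 1)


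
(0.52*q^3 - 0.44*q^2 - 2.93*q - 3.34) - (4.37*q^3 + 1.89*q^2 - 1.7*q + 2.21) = -3.85*q^3 - 2.33*q^2 - 1.23*q - 5.55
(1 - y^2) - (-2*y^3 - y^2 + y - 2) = 2*y^3 - y + 3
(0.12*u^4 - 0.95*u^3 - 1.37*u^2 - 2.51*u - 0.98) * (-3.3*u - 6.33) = -0.396*u^5 + 2.3754*u^4 + 10.5345*u^3 + 16.9551*u^2 + 19.1223*u + 6.2034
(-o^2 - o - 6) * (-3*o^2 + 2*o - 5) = 3*o^4 + o^3 + 21*o^2 - 7*o + 30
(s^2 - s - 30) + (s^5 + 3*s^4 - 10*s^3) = s^5 + 3*s^4 - 10*s^3 + s^2 - s - 30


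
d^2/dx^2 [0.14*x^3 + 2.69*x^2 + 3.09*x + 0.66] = 0.84*x + 5.38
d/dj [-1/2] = 0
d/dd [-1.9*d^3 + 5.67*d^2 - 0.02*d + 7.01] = -5.7*d^2 + 11.34*d - 0.02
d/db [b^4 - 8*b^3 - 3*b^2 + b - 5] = 4*b^3 - 24*b^2 - 6*b + 1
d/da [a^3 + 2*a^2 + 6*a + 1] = 3*a^2 + 4*a + 6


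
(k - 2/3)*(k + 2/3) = k^2 - 4/9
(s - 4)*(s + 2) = s^2 - 2*s - 8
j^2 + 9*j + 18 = (j + 3)*(j + 6)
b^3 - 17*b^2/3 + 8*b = b*(b - 3)*(b - 8/3)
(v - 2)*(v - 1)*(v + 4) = v^3 + v^2 - 10*v + 8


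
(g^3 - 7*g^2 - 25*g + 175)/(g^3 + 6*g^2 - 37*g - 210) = (g^2 - 12*g + 35)/(g^2 + g - 42)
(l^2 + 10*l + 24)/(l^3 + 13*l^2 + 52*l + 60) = (l + 4)/(l^2 + 7*l + 10)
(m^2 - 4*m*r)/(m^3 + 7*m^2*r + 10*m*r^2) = (m - 4*r)/(m^2 + 7*m*r + 10*r^2)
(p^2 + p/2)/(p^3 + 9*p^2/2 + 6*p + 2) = p/(p^2 + 4*p + 4)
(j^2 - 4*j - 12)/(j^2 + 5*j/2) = 2*(j^2 - 4*j - 12)/(j*(2*j + 5))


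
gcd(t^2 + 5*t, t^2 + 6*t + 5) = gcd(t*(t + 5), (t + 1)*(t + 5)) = t + 5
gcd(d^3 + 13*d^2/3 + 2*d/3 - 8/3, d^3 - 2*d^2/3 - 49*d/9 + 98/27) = d - 2/3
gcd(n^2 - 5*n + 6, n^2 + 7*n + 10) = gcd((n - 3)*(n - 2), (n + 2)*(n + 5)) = 1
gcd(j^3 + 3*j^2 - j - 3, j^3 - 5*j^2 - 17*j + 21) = j^2 + 2*j - 3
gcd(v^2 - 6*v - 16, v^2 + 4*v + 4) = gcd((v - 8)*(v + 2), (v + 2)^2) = v + 2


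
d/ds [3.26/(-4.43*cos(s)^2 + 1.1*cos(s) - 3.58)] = (3.586 - 28.8836*cos(s))*sin(s)/(4.43*cos(s)^2 - 1.1*cos(s) + 3.58)^2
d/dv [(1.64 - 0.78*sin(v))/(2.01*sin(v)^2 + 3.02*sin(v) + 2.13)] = (1.5678*sin(v)^2 - 6.5928*sin(v) - 6.6142)*cos(v)/(4.0401*sin(v)^4 + 12.1404*sin(v)^3 + 17.683*sin(v)^2 + 12.8652*sin(v) + 4.5369)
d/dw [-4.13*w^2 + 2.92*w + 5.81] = 2.92 - 8.26*w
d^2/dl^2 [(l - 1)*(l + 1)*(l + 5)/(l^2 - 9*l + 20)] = 30*(7*l^3 - 57*l^2 + 93*l + 101)/(l^6 - 27*l^5 + 303*l^4 - 1809*l^3 + 6060*l^2 - 10800*l + 8000)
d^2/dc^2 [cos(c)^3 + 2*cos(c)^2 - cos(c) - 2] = cos(c)/4 - 4*cos(2*c) - 9*cos(3*c)/4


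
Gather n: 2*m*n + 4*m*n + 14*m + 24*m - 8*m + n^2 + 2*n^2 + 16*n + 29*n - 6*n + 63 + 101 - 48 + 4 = 30*m + 3*n^2 + n*(6*m + 39) + 120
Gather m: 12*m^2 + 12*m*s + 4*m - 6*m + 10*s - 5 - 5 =12*m^2 + m*(12*s - 2) + 10*s - 10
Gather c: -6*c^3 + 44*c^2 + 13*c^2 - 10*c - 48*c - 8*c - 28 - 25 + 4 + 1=-6*c^3 + 57*c^2 - 66*c - 48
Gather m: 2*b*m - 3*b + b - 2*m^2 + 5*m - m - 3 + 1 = -2*b - 2*m^2 + m*(2*b + 4) - 2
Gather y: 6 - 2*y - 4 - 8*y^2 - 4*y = -8*y^2 - 6*y + 2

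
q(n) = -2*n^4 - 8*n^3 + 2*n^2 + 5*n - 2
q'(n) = -8*n^3 - 24*n^2 + 4*n + 5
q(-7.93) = -3835.48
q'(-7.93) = 2453.46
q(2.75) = -253.88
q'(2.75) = -331.88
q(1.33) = -16.89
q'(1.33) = -50.95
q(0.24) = -0.80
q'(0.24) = 4.47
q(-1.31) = 6.98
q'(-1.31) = -23.44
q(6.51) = -5683.99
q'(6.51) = -3193.24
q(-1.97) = 26.95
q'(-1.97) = -34.86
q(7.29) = -8607.22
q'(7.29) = -4340.66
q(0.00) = -2.00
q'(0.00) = 5.00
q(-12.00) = -27422.00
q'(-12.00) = 10325.00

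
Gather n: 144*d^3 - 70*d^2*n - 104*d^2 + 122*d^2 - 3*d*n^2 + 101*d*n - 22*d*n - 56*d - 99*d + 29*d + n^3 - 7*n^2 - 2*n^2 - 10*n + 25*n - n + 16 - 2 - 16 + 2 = 144*d^3 + 18*d^2 - 126*d + n^3 + n^2*(-3*d - 9) + n*(-70*d^2 + 79*d + 14)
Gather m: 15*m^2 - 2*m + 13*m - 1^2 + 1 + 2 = 15*m^2 + 11*m + 2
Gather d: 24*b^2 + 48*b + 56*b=24*b^2 + 104*b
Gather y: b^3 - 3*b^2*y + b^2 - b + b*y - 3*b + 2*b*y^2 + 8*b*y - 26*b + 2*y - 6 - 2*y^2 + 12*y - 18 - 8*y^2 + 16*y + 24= b^3 + b^2 - 30*b + y^2*(2*b - 10) + y*(-3*b^2 + 9*b + 30)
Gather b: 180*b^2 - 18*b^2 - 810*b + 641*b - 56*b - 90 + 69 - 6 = 162*b^2 - 225*b - 27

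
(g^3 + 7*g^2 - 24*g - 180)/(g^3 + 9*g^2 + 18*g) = (g^2 + g - 30)/(g*(g + 3))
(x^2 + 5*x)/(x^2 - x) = (x + 5)/(x - 1)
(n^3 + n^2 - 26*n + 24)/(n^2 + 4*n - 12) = (n^2 - 5*n + 4)/(n - 2)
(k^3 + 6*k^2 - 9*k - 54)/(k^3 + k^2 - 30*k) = (k^2 - 9)/(k*(k - 5))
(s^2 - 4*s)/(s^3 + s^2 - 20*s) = 1/(s + 5)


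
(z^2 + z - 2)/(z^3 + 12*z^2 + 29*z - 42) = (z + 2)/(z^2 + 13*z + 42)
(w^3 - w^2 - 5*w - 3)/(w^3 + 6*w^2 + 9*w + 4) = (w - 3)/(w + 4)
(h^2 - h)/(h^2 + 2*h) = (h - 1)/(h + 2)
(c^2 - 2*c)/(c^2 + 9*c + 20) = c*(c - 2)/(c^2 + 9*c + 20)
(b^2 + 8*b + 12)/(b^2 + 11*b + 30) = (b + 2)/(b + 5)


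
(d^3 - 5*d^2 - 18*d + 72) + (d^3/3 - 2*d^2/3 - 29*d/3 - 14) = 4*d^3/3 - 17*d^2/3 - 83*d/3 + 58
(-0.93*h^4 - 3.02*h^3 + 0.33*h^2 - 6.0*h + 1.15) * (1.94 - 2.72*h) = 2.5296*h^5 + 6.4102*h^4 - 6.7564*h^3 + 16.9602*h^2 - 14.768*h + 2.231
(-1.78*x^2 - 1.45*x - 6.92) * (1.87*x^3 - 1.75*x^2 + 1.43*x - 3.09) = -3.3286*x^5 + 0.4035*x^4 - 12.9483*x^3 + 15.5367*x^2 - 5.4151*x + 21.3828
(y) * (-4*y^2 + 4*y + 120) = -4*y^3 + 4*y^2 + 120*y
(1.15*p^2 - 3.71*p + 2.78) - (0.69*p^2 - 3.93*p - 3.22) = 0.46*p^2 + 0.22*p + 6.0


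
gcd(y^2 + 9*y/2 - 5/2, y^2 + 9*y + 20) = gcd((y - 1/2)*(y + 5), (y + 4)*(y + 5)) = y + 5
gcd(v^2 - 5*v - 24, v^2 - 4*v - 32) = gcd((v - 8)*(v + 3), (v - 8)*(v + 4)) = v - 8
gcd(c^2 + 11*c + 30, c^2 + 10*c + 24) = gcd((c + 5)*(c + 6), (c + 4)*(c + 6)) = c + 6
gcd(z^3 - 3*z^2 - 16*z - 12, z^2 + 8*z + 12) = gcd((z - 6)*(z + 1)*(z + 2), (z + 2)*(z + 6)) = z + 2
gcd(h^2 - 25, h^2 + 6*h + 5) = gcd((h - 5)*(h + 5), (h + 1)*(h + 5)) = h + 5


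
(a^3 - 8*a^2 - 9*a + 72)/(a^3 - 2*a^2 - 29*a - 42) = (a^2 - 11*a + 24)/(a^2 - 5*a - 14)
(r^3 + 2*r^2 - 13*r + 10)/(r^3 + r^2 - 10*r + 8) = (r + 5)/(r + 4)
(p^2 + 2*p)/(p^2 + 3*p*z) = (p + 2)/(p + 3*z)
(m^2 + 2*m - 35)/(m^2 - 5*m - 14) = (-m^2 - 2*m + 35)/(-m^2 + 5*m + 14)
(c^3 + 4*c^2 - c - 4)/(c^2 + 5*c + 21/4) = 4*(c^3 + 4*c^2 - c - 4)/(4*c^2 + 20*c + 21)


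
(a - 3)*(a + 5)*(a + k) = a^3 + a^2*k + 2*a^2 + 2*a*k - 15*a - 15*k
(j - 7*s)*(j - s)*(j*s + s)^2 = j^4*s^2 - 8*j^3*s^3 + 2*j^3*s^2 + 7*j^2*s^4 - 16*j^2*s^3 + j^2*s^2 + 14*j*s^4 - 8*j*s^3 + 7*s^4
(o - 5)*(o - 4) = o^2 - 9*o + 20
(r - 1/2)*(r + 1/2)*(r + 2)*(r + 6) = r^4 + 8*r^3 + 47*r^2/4 - 2*r - 3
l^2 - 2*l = l*(l - 2)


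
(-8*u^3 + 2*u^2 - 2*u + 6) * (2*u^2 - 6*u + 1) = -16*u^5 + 52*u^4 - 24*u^3 + 26*u^2 - 38*u + 6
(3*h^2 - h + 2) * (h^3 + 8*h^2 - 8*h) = 3*h^5 + 23*h^4 - 30*h^3 + 24*h^2 - 16*h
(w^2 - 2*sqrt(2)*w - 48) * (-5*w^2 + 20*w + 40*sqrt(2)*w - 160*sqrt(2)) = -5*w^4 + 20*w^3 + 50*sqrt(2)*w^3 - 200*sqrt(2)*w^2 + 80*w^2 - 1920*sqrt(2)*w - 320*w + 7680*sqrt(2)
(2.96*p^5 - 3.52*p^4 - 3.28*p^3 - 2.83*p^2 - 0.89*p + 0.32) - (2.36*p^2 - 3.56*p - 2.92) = 2.96*p^5 - 3.52*p^4 - 3.28*p^3 - 5.19*p^2 + 2.67*p + 3.24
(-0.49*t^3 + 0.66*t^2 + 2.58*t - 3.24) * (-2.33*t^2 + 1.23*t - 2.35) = 1.1417*t^5 - 2.1405*t^4 - 4.0481*t^3 + 9.1716*t^2 - 10.0482*t + 7.614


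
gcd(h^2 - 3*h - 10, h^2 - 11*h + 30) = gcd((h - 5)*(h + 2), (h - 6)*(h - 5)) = h - 5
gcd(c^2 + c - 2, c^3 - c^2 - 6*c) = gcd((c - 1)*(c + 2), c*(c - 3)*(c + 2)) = c + 2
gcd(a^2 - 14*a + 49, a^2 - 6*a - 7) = a - 7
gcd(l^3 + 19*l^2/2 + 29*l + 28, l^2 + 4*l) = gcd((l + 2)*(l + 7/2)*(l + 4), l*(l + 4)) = l + 4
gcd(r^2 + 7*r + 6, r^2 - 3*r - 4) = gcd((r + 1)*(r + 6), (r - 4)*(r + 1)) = r + 1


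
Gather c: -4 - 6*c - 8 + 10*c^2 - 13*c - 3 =10*c^2 - 19*c - 15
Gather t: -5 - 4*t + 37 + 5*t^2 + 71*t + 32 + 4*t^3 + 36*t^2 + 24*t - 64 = 4*t^3 + 41*t^2 + 91*t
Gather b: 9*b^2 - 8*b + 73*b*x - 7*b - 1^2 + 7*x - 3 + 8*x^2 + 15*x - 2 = 9*b^2 + b*(73*x - 15) + 8*x^2 + 22*x - 6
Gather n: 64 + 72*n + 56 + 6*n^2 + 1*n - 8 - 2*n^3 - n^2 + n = -2*n^3 + 5*n^2 + 74*n + 112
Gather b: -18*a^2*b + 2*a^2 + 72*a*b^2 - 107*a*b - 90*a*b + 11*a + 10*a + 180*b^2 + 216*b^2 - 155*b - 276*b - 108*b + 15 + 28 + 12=2*a^2 + 21*a + b^2*(72*a + 396) + b*(-18*a^2 - 197*a - 539) + 55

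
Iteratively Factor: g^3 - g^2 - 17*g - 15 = (g + 3)*(g^2 - 4*g - 5) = (g - 5)*(g + 3)*(g + 1)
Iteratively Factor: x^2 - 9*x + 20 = (x - 4)*(x - 5)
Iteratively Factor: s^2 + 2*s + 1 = (s + 1)*(s + 1)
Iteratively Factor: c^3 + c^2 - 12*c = (c + 4)*(c^2 - 3*c) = c*(c + 4)*(c - 3)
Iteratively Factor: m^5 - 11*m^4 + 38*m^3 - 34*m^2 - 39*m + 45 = (m - 3)*(m^4 - 8*m^3 + 14*m^2 + 8*m - 15) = (m - 3)*(m - 1)*(m^3 - 7*m^2 + 7*m + 15) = (m - 3)*(m - 1)*(m + 1)*(m^2 - 8*m + 15) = (m - 3)^2*(m - 1)*(m + 1)*(m - 5)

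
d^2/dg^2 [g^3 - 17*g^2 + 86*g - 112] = 6*g - 34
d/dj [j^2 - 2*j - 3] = 2*j - 2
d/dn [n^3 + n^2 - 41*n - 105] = 3*n^2 + 2*n - 41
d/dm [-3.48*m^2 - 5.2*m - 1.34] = -6.96*m - 5.2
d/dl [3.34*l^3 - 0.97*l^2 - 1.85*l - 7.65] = 10.02*l^2 - 1.94*l - 1.85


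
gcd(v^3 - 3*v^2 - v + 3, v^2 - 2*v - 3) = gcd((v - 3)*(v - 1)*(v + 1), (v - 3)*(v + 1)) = v^2 - 2*v - 3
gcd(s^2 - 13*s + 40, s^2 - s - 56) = s - 8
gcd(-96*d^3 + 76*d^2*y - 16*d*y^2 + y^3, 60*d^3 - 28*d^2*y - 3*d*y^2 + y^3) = 12*d^2 - 8*d*y + y^2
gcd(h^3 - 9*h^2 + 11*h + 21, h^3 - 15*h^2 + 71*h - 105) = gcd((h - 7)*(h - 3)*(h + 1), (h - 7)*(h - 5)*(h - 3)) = h^2 - 10*h + 21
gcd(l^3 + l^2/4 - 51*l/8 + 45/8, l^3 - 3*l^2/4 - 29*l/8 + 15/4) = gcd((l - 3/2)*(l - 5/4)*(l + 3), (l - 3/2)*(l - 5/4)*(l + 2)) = l^2 - 11*l/4 + 15/8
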